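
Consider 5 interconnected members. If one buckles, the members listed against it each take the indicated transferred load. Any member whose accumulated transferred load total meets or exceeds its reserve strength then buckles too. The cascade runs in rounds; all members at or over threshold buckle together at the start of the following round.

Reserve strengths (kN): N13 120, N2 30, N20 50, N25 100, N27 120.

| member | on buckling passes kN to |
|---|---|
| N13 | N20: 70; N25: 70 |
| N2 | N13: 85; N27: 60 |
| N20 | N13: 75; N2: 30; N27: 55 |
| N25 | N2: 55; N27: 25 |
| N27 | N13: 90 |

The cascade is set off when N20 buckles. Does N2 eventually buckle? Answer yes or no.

yes

Round 1 — N20 buckles (initial).
  N13: +75 → 75 < 120
  N2: +30 → 30 ≥ 30
  N27: +55 → 55 < 120
Round 2 — N2 buckles.
  N13: +85 → 160 ≥ 120
  N27: +60 → 115 < 120
Round 3 — N13 buckles.
  N25: +70 → 70 < 100
No further bucklings.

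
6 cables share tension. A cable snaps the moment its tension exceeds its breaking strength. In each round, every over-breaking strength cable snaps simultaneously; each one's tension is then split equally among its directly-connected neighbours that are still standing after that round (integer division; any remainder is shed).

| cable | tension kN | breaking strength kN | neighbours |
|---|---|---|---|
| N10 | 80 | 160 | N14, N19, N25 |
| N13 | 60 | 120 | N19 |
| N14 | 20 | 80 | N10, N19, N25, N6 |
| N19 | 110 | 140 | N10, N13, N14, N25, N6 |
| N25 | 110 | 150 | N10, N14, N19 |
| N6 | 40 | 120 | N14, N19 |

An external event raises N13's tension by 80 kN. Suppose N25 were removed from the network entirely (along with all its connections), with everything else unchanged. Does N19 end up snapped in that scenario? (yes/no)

yes

With N25 removed:
Round 1 — N13 at 140 > 120. N13 snaps.
  N13 sheds 140 kN to N19: 140 each.
    N19: 110+140 = 250 > 140
Round 2 — N19 snaps.
  N19 sheds 250 kN to N10, N14, N6: 83 each (1 lost).
    N10: 80+83 = 163 > 160
    N14: 20+83 = 103 > 80
    N6: 40+83 = 123 > 120
Round 3 — N10, N14, N6 snap.
  N10 sheds 163 kN: no online neighbours, lost.
  N14 sheds 103 kN: no online neighbours, lost.
  N6 sheds 123 kN: no online neighbours, lost.
No further breaks.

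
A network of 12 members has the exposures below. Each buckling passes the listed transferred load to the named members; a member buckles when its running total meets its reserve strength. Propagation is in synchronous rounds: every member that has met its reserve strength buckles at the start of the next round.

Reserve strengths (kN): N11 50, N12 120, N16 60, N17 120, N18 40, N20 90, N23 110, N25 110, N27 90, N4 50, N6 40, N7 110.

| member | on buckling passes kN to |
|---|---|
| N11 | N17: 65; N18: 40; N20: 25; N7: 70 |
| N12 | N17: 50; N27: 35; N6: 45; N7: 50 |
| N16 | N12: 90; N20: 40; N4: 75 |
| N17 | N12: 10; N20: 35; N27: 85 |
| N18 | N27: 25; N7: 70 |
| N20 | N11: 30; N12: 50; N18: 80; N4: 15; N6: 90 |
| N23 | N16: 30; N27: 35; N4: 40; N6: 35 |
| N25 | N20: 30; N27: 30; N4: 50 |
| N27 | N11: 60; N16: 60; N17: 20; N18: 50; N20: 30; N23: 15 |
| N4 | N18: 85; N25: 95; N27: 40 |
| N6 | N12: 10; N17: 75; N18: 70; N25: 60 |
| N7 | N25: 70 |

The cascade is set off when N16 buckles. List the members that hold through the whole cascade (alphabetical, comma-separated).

Round 1 — N16 buckles (initial).
  N12: +90 → 90 < 120
  N20: +40 → 40 < 90
  N4: +75 → 75 ≥ 50
Round 2 — N4 buckles.
  N18: +85 → 85 ≥ 40
  N25: +95 → 95 < 110
  N27: +40 → 40 < 90
Round 3 — N18 buckles.
  N27: +25 → 65 < 90
  N7: +70 → 70 < 110
No further bucklings.

N11, N12, N17, N20, N23, N25, N27, N6, N7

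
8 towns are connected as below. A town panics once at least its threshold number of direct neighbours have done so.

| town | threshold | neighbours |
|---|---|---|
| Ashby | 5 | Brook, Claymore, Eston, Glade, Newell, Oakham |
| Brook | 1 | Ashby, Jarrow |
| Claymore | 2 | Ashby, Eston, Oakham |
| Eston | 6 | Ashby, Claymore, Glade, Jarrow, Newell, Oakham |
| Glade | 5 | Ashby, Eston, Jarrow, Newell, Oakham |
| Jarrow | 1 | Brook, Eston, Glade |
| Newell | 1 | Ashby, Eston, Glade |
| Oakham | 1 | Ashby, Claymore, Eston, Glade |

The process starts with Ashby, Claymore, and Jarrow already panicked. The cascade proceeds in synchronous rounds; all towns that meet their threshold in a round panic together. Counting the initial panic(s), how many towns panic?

6

Round 1 — Ashby, Claymore, Jarrow panic (initial).
Round 2 — checking thresholds:
  Brook: 2 of 2 neighbours ≥ 1, panics.
  Eston: 3 of 6 neighbours < 6, holds.
  Glade: 2 of 5 neighbours < 5, holds.
  Newell: 1 of 3 neighbours ≥ 1, panics.
  Oakham: 2 of 4 neighbours ≥ 1, panics.
Round 3 — no new panics; cascade stops.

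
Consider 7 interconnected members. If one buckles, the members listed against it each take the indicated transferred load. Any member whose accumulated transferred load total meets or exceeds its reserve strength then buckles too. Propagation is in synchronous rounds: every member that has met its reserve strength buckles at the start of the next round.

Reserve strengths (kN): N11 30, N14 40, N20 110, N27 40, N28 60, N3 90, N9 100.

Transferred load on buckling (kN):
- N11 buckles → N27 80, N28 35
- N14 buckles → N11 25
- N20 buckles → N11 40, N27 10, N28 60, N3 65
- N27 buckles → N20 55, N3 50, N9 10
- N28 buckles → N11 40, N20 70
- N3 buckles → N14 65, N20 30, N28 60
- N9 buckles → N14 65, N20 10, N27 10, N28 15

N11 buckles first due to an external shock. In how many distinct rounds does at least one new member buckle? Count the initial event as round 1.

2

Round 1 — N11 buckles (initial).
  N27: +80 → 80 ≥ 40
  N28: +35 → 35 < 60
Round 2 — N27 buckles.
  N20: +55 → 55 < 110
  N3: +50 → 50 < 90
  N9: +10 → 10 < 100
No further bucklings.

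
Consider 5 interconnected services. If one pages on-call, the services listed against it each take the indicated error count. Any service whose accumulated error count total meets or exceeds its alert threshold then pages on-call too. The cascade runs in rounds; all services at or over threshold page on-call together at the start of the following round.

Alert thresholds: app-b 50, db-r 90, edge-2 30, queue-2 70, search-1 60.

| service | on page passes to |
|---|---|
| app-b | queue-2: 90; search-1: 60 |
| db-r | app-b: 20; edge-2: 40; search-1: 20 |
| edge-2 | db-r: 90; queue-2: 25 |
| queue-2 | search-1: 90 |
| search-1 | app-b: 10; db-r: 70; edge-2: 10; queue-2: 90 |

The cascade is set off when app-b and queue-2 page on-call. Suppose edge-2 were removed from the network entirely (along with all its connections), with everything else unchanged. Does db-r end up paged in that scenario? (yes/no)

With edge-2 removed:
Round 1 — app-b, queue-2 page on-call (initial).
  search-1: +60+90 → 150 ≥ 60
Round 2 — search-1 pages on-call.
  db-r: +70 → 70 < 90
No further pages.

no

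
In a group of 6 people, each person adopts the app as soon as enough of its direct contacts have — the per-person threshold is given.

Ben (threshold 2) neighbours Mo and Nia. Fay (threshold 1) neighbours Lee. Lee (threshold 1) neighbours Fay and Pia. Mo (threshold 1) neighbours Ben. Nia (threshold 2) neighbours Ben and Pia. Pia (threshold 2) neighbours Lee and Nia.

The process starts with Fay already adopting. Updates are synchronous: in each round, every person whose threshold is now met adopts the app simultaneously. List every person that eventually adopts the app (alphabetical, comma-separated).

Fay, Lee

Round 1 — Fay adopts the app (initial).
Round 2 — checking thresholds:
  Lee: 1 of 2 neighbours ≥ 1, adopts the app.
Round 3 — no new adoptions; cascade stops.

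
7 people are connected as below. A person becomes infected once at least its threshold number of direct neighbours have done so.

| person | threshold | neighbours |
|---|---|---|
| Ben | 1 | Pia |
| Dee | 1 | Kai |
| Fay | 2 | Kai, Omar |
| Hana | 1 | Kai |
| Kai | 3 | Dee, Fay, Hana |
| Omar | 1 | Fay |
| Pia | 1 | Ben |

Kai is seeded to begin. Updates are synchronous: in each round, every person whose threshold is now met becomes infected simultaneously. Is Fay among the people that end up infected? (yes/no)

Round 1 — Kai becomes infected (initial).
Round 2 — checking thresholds:
  Dee: 1 of 1 neighbours ≥ 1, becomes infected.
  Fay: 1 of 2 neighbours < 2, holds.
  Hana: 1 of 1 neighbours ≥ 1, becomes infected.
Round 3 — no new infections; cascade stops.

no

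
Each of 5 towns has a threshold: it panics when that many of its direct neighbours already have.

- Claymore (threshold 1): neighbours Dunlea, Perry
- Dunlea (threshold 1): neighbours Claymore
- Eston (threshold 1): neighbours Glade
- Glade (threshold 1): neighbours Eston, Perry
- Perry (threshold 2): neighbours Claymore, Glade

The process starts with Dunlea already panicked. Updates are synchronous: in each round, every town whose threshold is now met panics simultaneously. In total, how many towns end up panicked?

2

Round 1 — Dunlea panics (initial).
Round 2 — checking thresholds:
  Claymore: 1 of 2 neighbours ≥ 1, panics.
Round 3 — no new panics; cascade stops.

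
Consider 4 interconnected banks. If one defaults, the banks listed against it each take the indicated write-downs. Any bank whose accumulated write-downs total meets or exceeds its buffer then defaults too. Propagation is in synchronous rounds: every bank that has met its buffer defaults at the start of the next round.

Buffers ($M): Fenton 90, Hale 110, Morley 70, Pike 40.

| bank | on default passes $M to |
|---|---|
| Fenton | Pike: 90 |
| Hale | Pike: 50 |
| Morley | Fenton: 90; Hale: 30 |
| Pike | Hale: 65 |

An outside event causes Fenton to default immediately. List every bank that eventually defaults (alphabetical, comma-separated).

Round 1 — Fenton defaults (initial).
  Pike: +90 → 90 ≥ 40
Round 2 — Pike defaults.
  Hale: +65 → 65 < 110
No further defaults.

Fenton, Pike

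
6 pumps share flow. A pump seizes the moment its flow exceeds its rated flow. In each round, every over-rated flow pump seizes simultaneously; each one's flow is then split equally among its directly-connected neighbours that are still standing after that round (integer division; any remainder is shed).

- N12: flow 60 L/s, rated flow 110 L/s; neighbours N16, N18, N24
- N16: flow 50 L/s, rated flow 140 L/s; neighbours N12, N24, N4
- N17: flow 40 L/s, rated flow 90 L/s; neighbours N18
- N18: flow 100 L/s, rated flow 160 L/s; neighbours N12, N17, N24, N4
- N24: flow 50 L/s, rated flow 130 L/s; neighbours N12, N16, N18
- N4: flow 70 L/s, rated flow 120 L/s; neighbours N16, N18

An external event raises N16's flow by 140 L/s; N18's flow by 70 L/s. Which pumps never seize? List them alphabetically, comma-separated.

Round 1 — N16 at 190 > 140; N18 at 170 > 160. N16, N18 seize.
  N16 sheds 190 L/s to N12, N24, N4: 63 each (1 lost).
    N12: 60+63 = 123 > 110
    N24: 50+63 = 113 ≤ 130
    N4: 70+63 = 133 > 120
  N18 sheds 170 L/s to N12, N17, N24, N4: 42 each (2 lost).
    N12: 123+42 = 165 > 110
    N17: 40+42 = 82 ≤ 90
    N24: 113+42 = 155 > 130
    N4: 133+42 = 175 > 120
Round 2 — N12, N24, N4 seize.
  N12 sheds 165 L/s: no online neighbours, lost.
  N24 sheds 155 L/s: no online neighbours, lost.
  N4 sheds 175 L/s: no online neighbours, lost.
No further seizures.

N17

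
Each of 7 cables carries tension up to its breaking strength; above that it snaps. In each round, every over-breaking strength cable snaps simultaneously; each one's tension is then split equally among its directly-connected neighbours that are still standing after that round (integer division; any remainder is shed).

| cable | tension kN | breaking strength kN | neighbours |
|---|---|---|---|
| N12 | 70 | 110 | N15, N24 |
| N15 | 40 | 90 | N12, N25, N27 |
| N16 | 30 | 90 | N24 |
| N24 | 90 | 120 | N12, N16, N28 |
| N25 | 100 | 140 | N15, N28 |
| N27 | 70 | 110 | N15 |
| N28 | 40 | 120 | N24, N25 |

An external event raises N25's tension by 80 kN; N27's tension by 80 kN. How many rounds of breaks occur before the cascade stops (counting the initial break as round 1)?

4

Round 1 — N25 at 180 > 140; N27 at 150 > 110. N25, N27 snap.
  N25 sheds 180 kN to N15, N28: 90 each.
    N15: 40+90 = 130 > 90
    N28: 40+90 = 130 > 120
  N27 sheds 150 kN to N15: 150 each.
    N15: 130+150 = 280 > 90
Round 2 — N15, N28 snap.
  N15 sheds 280 kN to N12: 280 each.
    N12: 70+280 = 350 > 110
  N28 sheds 130 kN to N24: 130 each.
    N24: 90+130 = 220 > 120
Round 3 — N12, N24 snap.
  N12 sheds 350 kN: no online neighbours, lost.
  N24 sheds 220 kN to N16: 220 each.
    N16: 30+220 = 250 > 90
Round 4 — N16 snaps.
  N16 sheds 250 kN: no online neighbours, lost.
No further breaks.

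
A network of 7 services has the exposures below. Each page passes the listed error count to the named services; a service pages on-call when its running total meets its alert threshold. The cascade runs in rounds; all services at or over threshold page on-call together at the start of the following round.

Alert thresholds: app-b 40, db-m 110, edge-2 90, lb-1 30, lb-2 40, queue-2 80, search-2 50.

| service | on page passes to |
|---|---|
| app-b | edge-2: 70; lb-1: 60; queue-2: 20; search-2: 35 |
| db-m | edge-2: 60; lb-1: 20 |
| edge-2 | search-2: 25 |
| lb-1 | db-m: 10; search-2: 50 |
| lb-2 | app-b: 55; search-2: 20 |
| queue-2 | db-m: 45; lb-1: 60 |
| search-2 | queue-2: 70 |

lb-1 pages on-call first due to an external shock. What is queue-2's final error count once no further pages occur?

Round 1 — lb-1 pages on-call (initial).
  db-m: +10 → 10 < 110
  search-2: +50 → 50 ≥ 50
Round 2 — search-2 pages on-call.
  queue-2: +70 → 70 < 80
No further pages.

70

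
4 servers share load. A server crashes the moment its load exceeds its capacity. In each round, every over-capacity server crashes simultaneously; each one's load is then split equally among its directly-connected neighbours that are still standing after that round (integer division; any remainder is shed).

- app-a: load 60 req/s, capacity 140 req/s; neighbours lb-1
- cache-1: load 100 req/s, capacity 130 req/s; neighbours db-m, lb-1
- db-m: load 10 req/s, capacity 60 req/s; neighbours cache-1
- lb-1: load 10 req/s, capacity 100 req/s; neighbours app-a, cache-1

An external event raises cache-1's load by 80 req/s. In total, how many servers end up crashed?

Round 1 — cache-1 at 180 > 130. cache-1 crashes.
  cache-1 sheds 180 req/s to db-m, lb-1: 90 each.
    db-m: 10+90 = 100 > 60
    lb-1: 10+90 = 100 ≤ 100
Round 2 — db-m crashes.
  db-m sheds 100 req/s: no online neighbours, lost.
No further crashes.

2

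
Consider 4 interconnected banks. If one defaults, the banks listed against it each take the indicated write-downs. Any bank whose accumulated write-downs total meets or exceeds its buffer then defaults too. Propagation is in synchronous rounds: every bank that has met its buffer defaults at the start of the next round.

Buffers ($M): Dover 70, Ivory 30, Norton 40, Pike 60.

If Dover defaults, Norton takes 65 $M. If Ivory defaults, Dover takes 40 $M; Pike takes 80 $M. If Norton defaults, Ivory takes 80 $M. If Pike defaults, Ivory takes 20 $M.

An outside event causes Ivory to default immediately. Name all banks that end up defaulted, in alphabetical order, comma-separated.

Round 1 — Ivory defaults (initial).
  Dover: +40 → 40 < 70
  Pike: +80 → 80 ≥ 60
Round 2 — Pike defaults.
No further defaults.

Ivory, Pike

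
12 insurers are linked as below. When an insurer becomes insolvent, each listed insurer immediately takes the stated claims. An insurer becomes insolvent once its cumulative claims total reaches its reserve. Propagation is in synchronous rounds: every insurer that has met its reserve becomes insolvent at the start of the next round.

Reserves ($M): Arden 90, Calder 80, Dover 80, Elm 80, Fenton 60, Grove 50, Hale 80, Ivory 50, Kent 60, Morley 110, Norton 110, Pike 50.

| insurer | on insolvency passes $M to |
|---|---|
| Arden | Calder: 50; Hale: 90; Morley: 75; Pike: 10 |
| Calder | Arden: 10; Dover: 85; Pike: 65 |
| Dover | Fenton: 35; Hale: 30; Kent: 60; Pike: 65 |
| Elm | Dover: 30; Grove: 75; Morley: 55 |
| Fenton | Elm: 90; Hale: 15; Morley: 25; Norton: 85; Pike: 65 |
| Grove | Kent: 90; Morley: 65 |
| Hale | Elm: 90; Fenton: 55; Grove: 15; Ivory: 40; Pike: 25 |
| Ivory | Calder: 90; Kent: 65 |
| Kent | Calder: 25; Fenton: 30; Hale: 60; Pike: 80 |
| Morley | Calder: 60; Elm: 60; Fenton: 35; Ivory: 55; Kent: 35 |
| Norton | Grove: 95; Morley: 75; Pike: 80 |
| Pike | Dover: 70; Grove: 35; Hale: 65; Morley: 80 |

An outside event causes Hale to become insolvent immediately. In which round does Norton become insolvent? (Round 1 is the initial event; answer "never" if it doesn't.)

Round 1 — Hale becomes insolvent (initial).
  Elm: +90 → 90 ≥ 80
  Fenton: +55 → 55 < 60
  Grove: +15 → 15 < 50
  Ivory: +40 → 40 < 50
  Pike: +25 → 25 < 50
Round 2 — Elm becomes insolvent.
  Dover: +30 → 30 < 80
  Grove: +75 → 90 ≥ 50
  Morley: +55 → 55 < 110
Round 3 — Grove becomes insolvent.
  Kent: +90 → 90 ≥ 60
  Morley: +65 → 120 ≥ 110
Round 4 — Kent, Morley become insolvent.
  Calder: +25+60 → 85 ≥ 80
  Fenton: +30+35 → 120 ≥ 60
  Ivory: +55 → 95 ≥ 50
  Pike: +80 → 105 ≥ 50
Round 5 — Calder, Fenton, Ivory, Pike become insolvent.
  Arden: +10 → 10 < 90
  Dover: +85+70 → 185 ≥ 80
  Norton: +85 → 85 < 110
Round 6 — Dover becomes insolvent.
No further insolvencies.

never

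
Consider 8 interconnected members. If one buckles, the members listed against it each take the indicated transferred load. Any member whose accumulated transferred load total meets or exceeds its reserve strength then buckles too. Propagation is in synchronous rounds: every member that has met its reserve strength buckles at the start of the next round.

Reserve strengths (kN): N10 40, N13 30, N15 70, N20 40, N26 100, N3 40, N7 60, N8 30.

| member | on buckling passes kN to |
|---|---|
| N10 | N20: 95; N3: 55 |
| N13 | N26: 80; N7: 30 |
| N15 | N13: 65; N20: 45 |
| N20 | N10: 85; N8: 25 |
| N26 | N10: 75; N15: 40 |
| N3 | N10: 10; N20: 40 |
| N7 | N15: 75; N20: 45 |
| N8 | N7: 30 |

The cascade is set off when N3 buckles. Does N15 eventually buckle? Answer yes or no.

Round 1 — N3 buckles (initial).
  N10: +10 → 10 < 40
  N20: +40 → 40 ≥ 40
Round 2 — N20 buckles.
  N10: +85 → 95 ≥ 40
  N8: +25 → 25 < 30
Round 3 — N10 buckles.
No further bucklings.

no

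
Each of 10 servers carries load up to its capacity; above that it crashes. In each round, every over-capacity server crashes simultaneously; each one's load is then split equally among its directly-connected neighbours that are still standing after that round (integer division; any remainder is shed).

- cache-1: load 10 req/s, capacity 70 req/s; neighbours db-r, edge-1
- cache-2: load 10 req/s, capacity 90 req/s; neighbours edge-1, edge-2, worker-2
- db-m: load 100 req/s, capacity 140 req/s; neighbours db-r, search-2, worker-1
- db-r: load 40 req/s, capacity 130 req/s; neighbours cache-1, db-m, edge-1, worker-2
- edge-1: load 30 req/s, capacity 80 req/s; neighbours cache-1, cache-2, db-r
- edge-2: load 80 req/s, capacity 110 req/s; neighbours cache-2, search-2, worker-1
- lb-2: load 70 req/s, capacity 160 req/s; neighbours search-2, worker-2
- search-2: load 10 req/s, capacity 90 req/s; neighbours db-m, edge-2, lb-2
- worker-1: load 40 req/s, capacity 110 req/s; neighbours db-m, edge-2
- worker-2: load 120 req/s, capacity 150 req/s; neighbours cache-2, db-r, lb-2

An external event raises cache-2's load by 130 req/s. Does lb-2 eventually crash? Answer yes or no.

Round 1 — cache-2 at 140 > 90. cache-2 crashes.
  cache-2 sheds 140 req/s to edge-1, edge-2, worker-2: 46 each (2 lost).
    edge-1: 30+46 = 76 ≤ 80
    edge-2: 80+46 = 126 > 110
    worker-2: 120+46 = 166 > 150
Round 2 — edge-2, worker-2 crash.
  edge-2 sheds 126 req/s to search-2, worker-1: 63 each.
    search-2: 10+63 = 73 ≤ 90
    worker-1: 40+63 = 103 ≤ 110
  worker-2 sheds 166 req/s to db-r, lb-2: 83 each.
    db-r: 40+83 = 123 ≤ 130
    lb-2: 70+83 = 153 ≤ 160
No further crashes.

no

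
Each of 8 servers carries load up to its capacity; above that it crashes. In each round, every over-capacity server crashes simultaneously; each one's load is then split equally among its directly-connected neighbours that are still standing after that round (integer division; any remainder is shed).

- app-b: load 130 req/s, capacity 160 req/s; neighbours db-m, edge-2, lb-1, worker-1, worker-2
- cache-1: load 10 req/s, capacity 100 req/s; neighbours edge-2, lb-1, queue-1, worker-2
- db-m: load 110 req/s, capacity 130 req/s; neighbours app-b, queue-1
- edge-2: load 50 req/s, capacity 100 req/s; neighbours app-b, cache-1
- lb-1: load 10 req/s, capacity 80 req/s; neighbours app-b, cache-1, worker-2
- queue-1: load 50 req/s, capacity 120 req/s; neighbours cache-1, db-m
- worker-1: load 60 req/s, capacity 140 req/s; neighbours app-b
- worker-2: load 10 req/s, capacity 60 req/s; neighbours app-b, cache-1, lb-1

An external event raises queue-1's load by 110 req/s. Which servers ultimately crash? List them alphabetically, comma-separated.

Round 1 — queue-1 at 160 > 120. queue-1 crashes.
  queue-1 sheds 160 req/s to cache-1, db-m: 80 each.
    cache-1: 10+80 = 90 ≤ 100
    db-m: 110+80 = 190 > 130
Round 2 — db-m crashes.
  db-m sheds 190 req/s to app-b: 190 each.
    app-b: 130+190 = 320 > 160
Round 3 — app-b crashes.
  app-b sheds 320 req/s to edge-2, lb-1, worker-1, worker-2: 80 each.
    edge-2: 50+80 = 130 > 100
    lb-1: 10+80 = 90 > 80
    worker-1: 60+80 = 140 ≤ 140
    worker-2: 10+80 = 90 > 60
Round 4 — edge-2, lb-1, worker-2 crash.
  edge-2 sheds 130 req/s to cache-1: 130 each.
    cache-1: 90+130 = 220 > 100
  lb-1 sheds 90 req/s to cache-1: 90 each.
    cache-1: 220+90 = 310 > 100
  worker-2 sheds 90 req/s to cache-1: 90 each.
    cache-1: 310+90 = 400 > 100
Round 5 — cache-1 crashes.
  cache-1 sheds 400 req/s: no online neighbours, lost.
No further crashes.

app-b, cache-1, db-m, edge-2, lb-1, queue-1, worker-2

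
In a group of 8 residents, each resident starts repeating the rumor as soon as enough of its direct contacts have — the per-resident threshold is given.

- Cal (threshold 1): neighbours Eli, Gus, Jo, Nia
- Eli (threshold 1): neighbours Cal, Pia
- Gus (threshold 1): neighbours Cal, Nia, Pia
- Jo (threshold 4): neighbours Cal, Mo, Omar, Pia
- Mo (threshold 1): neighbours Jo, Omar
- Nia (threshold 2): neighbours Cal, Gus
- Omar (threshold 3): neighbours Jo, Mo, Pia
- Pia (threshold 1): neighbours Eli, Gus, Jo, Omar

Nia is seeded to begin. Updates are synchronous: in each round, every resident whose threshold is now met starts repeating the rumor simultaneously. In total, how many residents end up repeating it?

Round 1 — Nia starts repeating the rumor (initial).
Round 2 — checking thresholds:
  Cal: 1 of 4 neighbours ≥ 1, starts repeating the rumor.
  Gus: 1 of 3 neighbours ≥ 1, starts repeating the rumor.
Round 3 — checking thresholds:
  Eli: 1 of 2 neighbours ≥ 1, starts repeating the rumor.
  Jo: 1 of 4 neighbours < 4, not yet.
  Pia: 1 of 4 neighbours ≥ 1, starts repeating the rumor.
Round 4 — no new spreads; cascade stops.

5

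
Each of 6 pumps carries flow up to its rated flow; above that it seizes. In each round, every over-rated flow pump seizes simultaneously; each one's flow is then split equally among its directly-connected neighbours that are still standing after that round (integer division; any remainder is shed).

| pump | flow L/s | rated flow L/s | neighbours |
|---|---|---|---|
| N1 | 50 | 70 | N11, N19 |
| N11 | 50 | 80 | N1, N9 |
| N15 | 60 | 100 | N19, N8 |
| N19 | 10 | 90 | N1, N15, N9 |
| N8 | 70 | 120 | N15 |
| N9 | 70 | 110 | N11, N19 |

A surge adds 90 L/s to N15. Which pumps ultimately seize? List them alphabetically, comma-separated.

Round 1 — N15 at 150 > 100. N15 seizes.
  N15 sheds 150 L/s to N19, N8: 75 each.
    N19: 10+75 = 85 ≤ 90
    N8: 70+75 = 145 > 120
Round 2 — N8 seizes.
  N8 sheds 145 L/s: no online neighbours, lost.
No further seizures.

N15, N8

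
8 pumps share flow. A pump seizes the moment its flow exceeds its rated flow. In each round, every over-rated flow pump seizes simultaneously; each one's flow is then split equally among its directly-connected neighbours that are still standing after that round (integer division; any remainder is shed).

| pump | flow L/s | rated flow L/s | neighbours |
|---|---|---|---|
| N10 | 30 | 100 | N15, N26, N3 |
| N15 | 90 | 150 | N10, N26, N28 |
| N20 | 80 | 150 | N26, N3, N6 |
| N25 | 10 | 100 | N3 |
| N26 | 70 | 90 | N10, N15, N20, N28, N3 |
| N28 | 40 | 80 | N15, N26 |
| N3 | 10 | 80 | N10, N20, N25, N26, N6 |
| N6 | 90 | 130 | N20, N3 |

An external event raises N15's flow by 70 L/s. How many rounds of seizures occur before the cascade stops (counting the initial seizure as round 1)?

Round 1 — N15 at 160 > 150. N15 seizes.
  N15 sheds 160 L/s to N10, N26, N28: 53 each (1 lost).
    N10: 30+53 = 83 ≤ 100
    N26: 70+53 = 123 > 90
    N28: 40+53 = 93 > 80
Round 2 — N26, N28 seize.
  N26 sheds 123 L/s to N10, N20, N3: 41 each.
    N10: 83+41 = 124 > 100
    N20: 80+41 = 121 ≤ 150
    N3: 10+41 = 51 ≤ 80
  N28 sheds 93 L/s: no online neighbours, lost.
Round 3 — N10 seizes.
  N10 sheds 124 L/s to N3: 124 each.
    N3: 51+124 = 175 > 80
Round 4 — N3 seizes.
  N3 sheds 175 L/s to N20, N25, N6: 58 each (1 lost).
    N20: 121+58 = 179 > 150
    N25: 10+58 = 68 ≤ 100
    N6: 90+58 = 148 > 130
Round 5 — N20, N6 seize.
  N20 sheds 179 L/s: no online neighbours, lost.
  N6 sheds 148 L/s: no online neighbours, lost.
No further seizures.

5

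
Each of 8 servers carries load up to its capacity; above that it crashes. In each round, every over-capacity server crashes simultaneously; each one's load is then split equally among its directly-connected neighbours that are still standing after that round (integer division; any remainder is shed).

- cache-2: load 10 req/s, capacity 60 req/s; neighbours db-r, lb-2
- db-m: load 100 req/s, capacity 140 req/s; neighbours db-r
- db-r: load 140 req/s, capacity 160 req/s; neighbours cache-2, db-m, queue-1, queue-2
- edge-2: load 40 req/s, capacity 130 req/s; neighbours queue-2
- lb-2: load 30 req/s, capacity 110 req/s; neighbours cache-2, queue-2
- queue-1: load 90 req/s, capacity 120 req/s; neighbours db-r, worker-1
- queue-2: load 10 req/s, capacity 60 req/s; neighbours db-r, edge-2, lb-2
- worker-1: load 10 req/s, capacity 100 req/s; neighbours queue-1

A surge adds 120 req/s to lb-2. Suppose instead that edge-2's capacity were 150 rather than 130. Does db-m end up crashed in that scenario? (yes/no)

yes

With edge-2's capacity at 150:
Round 1 — lb-2 at 150 > 110. lb-2 crashes.
  lb-2 sheds 150 req/s to cache-2, queue-2: 75 each.
    cache-2: 10+75 = 85 > 60
    queue-2: 10+75 = 85 > 60
Round 2 — cache-2, queue-2 crash.
  cache-2 sheds 85 req/s to db-r: 85 each.
    db-r: 140+85 = 225 > 160
  queue-2 sheds 85 req/s to db-r, edge-2: 42 each (1 lost).
    db-r: 225+42 = 267 > 160
    edge-2: 40+42 = 82 ≤ 150
Round 3 — db-r crashes.
  db-r sheds 267 req/s to db-m, queue-1: 133 each (1 lost).
    db-m: 100+133 = 233 > 140
    queue-1: 90+133 = 223 > 120
Round 4 — db-m, queue-1 crash.
  db-m sheds 233 req/s: no online neighbours, lost.
  queue-1 sheds 223 req/s to worker-1: 223 each.
    worker-1: 10+223 = 233 > 100
Round 5 — worker-1 crashes.
  worker-1 sheds 233 req/s: no online neighbours, lost.
No further crashes.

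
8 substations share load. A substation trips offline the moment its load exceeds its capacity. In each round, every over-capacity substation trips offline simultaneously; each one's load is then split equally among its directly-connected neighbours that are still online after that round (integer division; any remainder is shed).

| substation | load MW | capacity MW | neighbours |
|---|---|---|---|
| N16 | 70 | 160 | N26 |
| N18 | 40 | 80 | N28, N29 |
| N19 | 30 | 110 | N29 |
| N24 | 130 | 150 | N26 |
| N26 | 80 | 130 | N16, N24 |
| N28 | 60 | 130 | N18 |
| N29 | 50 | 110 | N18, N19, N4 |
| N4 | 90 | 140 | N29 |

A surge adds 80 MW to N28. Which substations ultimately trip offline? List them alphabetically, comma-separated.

Round 1 — N28 at 140 > 130. N28 trips offline.
  N28 sheds 140 MW to N18: 140 each.
    N18: 40+140 = 180 > 80
Round 2 — N18 trips offline.
  N18 sheds 180 MW to N29: 180 each.
    N29: 50+180 = 230 > 110
Round 3 — N29 trips offline.
  N29 sheds 230 MW to N19, N4: 115 each.
    N19: 30+115 = 145 > 110
    N4: 90+115 = 205 > 140
Round 4 — N19, N4 trip offline.
  N19 sheds 145 MW: no online neighbours, lost.
  N4 sheds 205 MW: no online neighbours, lost.
No further trips.

N18, N19, N28, N29, N4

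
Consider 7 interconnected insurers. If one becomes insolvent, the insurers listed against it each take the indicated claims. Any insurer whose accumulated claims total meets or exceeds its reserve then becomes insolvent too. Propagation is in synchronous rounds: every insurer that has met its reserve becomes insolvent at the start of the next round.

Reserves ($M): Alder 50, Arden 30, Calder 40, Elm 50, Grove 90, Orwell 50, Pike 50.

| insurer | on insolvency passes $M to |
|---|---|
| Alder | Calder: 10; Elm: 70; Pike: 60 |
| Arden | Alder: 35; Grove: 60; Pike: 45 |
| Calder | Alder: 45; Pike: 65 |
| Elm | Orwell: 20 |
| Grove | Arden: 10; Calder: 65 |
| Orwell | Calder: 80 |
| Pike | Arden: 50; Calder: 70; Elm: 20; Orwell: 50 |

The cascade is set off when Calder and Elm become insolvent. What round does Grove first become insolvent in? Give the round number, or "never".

Round 1 — Calder, Elm become insolvent (initial).
  Alder: +45 → 45 < 50
  Orwell: +20 → 20 < 50
  Pike: +65 → 65 ≥ 50
Round 2 — Pike becomes insolvent.
  Arden: +50 → 50 ≥ 30
  Orwell: +50 → 70 ≥ 50
Round 3 — Arden, Orwell become insolvent.
  Alder: +35 → 80 ≥ 50
  Grove: +60 → 60 < 90
Round 4 — Alder becomes insolvent.
No further insolvencies.

never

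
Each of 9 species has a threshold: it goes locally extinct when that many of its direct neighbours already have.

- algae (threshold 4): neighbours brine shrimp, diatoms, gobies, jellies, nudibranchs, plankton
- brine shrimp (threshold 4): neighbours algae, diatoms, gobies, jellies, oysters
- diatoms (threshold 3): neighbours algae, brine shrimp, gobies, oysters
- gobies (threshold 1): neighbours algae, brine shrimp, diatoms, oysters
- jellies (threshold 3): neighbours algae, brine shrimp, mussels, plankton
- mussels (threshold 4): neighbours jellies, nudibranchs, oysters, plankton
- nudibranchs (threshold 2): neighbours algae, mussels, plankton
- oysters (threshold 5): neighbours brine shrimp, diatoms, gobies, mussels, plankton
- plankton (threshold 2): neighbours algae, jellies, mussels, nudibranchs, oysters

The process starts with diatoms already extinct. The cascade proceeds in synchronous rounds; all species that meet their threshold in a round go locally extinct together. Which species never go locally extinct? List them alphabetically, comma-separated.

algae, brine shrimp, jellies, mussels, nudibranchs, oysters, plankton

Round 1 — diatoms goes locally extinct (initial).
Round 2 — checking thresholds:
  algae: 1 of 6 neighbours < 4, below threshold.
  brine shrimp: 1 of 5 neighbours < 4, below threshold.
  gobies: 1 of 4 neighbours ≥ 1, goes locally extinct.
  oysters: 1 of 5 neighbours < 5, below threshold.
Round 3 — no new extinctions; cascade stops.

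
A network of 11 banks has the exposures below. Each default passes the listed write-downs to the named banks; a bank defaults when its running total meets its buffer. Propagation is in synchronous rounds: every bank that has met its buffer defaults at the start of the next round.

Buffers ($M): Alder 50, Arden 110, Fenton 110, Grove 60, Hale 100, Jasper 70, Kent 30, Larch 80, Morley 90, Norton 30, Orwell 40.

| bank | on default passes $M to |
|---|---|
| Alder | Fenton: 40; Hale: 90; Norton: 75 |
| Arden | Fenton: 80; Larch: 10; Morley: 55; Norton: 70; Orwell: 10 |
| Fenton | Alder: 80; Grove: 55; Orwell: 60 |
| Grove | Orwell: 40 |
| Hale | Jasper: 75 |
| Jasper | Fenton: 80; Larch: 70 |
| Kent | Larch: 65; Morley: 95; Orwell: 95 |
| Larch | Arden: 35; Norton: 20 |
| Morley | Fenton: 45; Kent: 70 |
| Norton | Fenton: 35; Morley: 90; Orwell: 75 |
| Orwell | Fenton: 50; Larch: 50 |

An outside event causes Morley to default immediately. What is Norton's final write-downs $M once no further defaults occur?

20

Round 1 — Morley defaults (initial).
  Fenton: +45 → 45 < 110
  Kent: +70 → 70 ≥ 30
Round 2 — Kent defaults.
  Larch: +65 → 65 < 80
  Orwell: +95 → 95 ≥ 40
Round 3 — Orwell defaults.
  Fenton: +50 → 95 < 110
  Larch: +50 → 115 ≥ 80
Round 4 — Larch defaults.
  Arden: +35 → 35 < 110
  Norton: +20 → 20 < 30
No further defaults.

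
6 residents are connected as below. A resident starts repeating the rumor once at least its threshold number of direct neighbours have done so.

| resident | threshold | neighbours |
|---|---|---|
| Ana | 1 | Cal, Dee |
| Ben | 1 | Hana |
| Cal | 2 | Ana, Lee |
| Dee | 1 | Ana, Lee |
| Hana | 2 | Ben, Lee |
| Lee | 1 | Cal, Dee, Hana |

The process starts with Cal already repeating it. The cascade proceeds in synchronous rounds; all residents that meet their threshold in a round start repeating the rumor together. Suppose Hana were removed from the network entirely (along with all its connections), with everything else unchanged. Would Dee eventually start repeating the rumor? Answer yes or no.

yes

With Hana removed:
Round 1 — Cal starts repeating the rumor (initial).
Round 2 — checking thresholds:
  Ana: 1 of 2 neighbours ≥ 1, starts repeating the rumor.
  Lee: 1 of 2 neighbours ≥ 1, starts repeating the rumor.
Round 3 — checking thresholds:
  Dee: 2 of 2 neighbours ≥ 1, starts repeating the rumor.
Round 4 — no new spreads; cascade stops.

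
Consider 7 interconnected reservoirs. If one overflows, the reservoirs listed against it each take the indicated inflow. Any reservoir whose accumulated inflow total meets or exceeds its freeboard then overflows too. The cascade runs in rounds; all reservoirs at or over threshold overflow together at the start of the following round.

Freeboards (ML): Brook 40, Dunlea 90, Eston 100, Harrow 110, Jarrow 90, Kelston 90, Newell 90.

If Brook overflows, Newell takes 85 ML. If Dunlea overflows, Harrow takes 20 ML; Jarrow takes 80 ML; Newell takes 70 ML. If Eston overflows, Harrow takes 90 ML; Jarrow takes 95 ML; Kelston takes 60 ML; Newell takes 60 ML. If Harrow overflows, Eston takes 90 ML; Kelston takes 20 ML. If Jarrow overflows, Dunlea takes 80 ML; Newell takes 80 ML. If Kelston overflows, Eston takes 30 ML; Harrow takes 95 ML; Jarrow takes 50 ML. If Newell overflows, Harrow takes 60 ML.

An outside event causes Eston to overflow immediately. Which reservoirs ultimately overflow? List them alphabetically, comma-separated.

Eston, Harrow, Jarrow, Newell

Round 1 — Eston overflows (initial).
  Harrow: +90 → 90 < 110
  Jarrow: +95 → 95 ≥ 90
  Kelston: +60 → 60 < 90
  Newell: +60 → 60 < 90
Round 2 — Jarrow overflows.
  Dunlea: +80 → 80 < 90
  Newell: +80 → 140 ≥ 90
Round 3 — Newell overflows.
  Harrow: +60 → 150 ≥ 110
Round 4 — Harrow overflows.
  Kelston: +20 → 80 < 90
No further overflows.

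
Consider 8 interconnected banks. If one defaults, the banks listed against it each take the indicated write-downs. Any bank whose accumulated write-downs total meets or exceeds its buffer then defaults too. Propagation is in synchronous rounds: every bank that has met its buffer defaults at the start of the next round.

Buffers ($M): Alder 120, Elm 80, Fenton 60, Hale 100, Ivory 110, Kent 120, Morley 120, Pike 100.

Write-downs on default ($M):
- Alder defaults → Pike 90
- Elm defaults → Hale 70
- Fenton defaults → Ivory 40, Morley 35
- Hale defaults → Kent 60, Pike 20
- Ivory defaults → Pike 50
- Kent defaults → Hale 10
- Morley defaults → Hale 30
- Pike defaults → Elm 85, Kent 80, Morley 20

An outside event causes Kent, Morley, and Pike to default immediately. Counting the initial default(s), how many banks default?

5

Round 1 — Kent, Morley, Pike default (initial).
  Elm: +85 → 85 ≥ 80
  Hale: +10+30 → 40 < 100
Round 2 — Elm defaults.
  Hale: +70 → 110 ≥ 100
Round 3 — Hale defaults.
No further defaults.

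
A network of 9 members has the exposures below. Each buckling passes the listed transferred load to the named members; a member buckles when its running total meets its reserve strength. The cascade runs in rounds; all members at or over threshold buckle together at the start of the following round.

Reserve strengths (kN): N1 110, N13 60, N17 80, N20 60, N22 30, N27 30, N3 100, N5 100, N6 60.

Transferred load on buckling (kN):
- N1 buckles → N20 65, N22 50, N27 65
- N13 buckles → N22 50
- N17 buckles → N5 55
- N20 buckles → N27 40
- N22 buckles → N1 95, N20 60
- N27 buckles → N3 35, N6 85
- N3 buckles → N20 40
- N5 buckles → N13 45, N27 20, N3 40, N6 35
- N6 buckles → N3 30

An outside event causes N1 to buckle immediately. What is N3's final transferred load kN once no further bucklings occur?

Round 1 — N1 buckles (initial).
  N20: +65 → 65 ≥ 60
  N22: +50 → 50 ≥ 30
  N27: +65 → 65 ≥ 30
Round 2 — N20, N22, N27 buckle.
  N3: +35 → 35 < 100
  N6: +85 → 85 ≥ 60
Round 3 — N6 buckles.
  N3: +30 → 65 < 100
No further bucklings.

65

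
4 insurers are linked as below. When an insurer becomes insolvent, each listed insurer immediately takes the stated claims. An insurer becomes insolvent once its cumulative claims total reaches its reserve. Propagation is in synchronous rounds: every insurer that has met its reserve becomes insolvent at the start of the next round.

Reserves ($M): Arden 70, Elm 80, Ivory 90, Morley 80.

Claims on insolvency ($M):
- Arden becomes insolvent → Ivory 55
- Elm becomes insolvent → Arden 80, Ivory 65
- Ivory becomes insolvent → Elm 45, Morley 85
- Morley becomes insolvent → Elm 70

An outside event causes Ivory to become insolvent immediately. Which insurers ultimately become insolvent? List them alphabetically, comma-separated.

Round 1 — Ivory becomes insolvent (initial).
  Elm: +45 → 45 < 80
  Morley: +85 → 85 ≥ 80
Round 2 — Morley becomes insolvent.
  Elm: +70 → 115 ≥ 80
Round 3 — Elm becomes insolvent.
  Arden: +80 → 80 ≥ 70
Round 4 — Arden becomes insolvent.
No further insolvencies.

Arden, Elm, Ivory, Morley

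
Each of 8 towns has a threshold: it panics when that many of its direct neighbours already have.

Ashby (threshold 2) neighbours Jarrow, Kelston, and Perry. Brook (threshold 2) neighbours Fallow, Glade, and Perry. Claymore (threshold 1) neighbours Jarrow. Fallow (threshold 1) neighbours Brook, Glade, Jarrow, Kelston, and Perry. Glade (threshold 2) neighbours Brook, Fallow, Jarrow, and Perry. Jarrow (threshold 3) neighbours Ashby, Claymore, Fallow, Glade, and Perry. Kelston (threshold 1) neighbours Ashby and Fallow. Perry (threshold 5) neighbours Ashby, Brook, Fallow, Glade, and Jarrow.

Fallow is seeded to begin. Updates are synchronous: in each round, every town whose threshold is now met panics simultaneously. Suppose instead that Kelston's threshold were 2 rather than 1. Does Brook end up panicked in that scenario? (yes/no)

With Kelston's threshold at 2:
Round 1 — Fallow panics (initial).
Round 2 — no new panics; cascade stops.

no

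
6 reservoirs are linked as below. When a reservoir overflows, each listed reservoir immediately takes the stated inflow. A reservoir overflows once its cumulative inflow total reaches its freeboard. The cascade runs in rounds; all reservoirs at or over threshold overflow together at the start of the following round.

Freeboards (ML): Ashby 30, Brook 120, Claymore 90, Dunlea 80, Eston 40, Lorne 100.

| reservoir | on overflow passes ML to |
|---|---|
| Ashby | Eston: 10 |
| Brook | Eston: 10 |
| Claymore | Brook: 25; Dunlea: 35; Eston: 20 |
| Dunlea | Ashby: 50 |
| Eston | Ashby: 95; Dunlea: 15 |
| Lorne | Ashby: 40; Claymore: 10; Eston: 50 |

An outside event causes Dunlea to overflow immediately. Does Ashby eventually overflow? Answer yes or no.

Round 1 — Dunlea overflows (initial).
  Ashby: +50 → 50 ≥ 30
Round 2 — Ashby overflows.
  Eston: +10 → 10 < 40
No further overflows.

yes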